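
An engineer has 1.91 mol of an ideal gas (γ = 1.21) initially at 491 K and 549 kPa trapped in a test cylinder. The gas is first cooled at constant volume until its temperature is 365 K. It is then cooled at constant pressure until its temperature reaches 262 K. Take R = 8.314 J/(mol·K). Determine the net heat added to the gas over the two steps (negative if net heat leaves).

V₁ = nRT₁/P₁ = 1.91×8.314×491/549 = 14.2 L.
Step 1 — Isochoric: V stays 14.2 L; P/T = const ⇒ T₂ = 365 K, P₂ = 408 kPa.
W = 0 (no volume change).
ΔU = nCvΔT = 1.91×39.6×(365−491) = -9530 J.
Q = ΔU = -9530 J.
State after step 1: P = 408 kPa, V = 14.2 L, T = 365 K.
Step 2 — Isobaric: P stays 408 kPa; V/T = const ⇒ T₂ = 262 K, V₂ = 10.2 L.
W = PΔV = 408×(10.2−14.2) kPa·L = -1640 J.
ΔU = nCvΔT = 1.91×39.6×(262−365) = -7790 J.
Q = ΔU + W = nCpΔT = -9420 J.
Net over both steps: W = -1640 J, Q = -19000 J, ΔU = -17300 J.

-19000 J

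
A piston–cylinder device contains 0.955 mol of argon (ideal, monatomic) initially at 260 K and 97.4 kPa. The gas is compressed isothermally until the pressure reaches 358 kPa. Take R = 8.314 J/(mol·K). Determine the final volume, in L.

V₁ = nRT₁/P₁ = 0.955×8.314×260/97.4 = 21.2 L.
Isothermal: T stays 260 K; PV = const ⇒ V₂ = 5.77 L, P₂ = 358 kPa.

5.77 L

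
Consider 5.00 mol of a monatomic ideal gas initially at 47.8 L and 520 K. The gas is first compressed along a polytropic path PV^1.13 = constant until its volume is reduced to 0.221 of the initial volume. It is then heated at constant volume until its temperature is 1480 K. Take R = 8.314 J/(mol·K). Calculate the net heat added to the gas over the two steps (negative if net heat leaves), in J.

23800 J

P₁ = nRT₁/V₁ = 5.00×8.314×520/47.8 = 452 kPa.
Step 1 — Polytropic n=1.13: T₂ = T₁(V₁/V₂)^(n−1) = 520×(4.52)^0.13 = 633 K; P₂ = P₁(V₁/V₂)^n = 2490 kPa.
W = (P₁V₁−P₂V₂)/(n−1) = (452×47.8−2490×10.6)/0.13 = -36100 J.
ΔU = nCvΔT = 5.00×12.5×(633−520) = 7030 J.
Q = ΔU + W = -29000 J.
State after step 1: P = 2490 kPa, V = 10.6 L, T = 633 K.
Step 2 — Isochoric: V stays 10.6 L; P/T = const ⇒ T₂ = 1480 K, P₂ = 5820 kPa.
W = 0 (no volume change).
ΔU = nCvΔT = 5.00×12.5×(1480−633) = 52800 J.
Q = ΔU = 52800 J.
Net over both steps: W = -36100 J, Q = 23800 J, ΔU = 59900 J.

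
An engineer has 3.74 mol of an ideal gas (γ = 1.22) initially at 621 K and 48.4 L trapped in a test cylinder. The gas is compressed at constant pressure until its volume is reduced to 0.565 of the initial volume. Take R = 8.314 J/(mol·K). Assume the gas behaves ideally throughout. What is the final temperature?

351 K

P₁ = nRT₁/V₁ = 3.74×8.314×621/48.4 = 399 kPa.
Isobaric: P stays 399 kPa; V/T = const ⇒ T₂ = 351 K, V₂ = 27.3 L.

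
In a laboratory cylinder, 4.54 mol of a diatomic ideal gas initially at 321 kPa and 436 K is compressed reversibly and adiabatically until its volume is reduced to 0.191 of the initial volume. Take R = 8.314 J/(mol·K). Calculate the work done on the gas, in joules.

V₁ = nRT₁/P₁ = 4.54×8.314×436/321 = 51.3 L.
Adiabatic: TV^(γ−1) = const ⇒ T₂ = 436×(5.24)^0.400 = 845 K; PV^γ = const ⇒ P₂ = 3260 kPa.
ΔU = nCvΔT = 4.54×20.8×(845−436) = 38600 J.
Q = 0 for an adiabatic process, so W = −ΔU = -38600 J.
Work done on the gas = −W_by = 38600 J.

38600 J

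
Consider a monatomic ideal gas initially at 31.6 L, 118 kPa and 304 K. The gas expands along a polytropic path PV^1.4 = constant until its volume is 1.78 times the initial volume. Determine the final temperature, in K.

241 K

Polytropic n=1.4: T₂ = T₁(V₁/V₂)^(n−1) = 304×(0.562)^0.40 = 241 K; P₂ = P₁(V₁/V₂)^n = 52.6 kPa.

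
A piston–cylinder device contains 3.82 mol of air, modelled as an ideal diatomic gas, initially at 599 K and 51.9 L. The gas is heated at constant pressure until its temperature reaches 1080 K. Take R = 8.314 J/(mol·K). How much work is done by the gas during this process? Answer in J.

P₁ = nRT₁/V₁ = 3.82×8.314×599/51.9 = 367 kPa.
Isobaric: P stays 367 kPa; V/T = const ⇒ T₂ = 1080 K, V₂ = 93.6 L.
W = PΔV = 367×(93.6−51.9) kPa·L = 15300 J.

15300 J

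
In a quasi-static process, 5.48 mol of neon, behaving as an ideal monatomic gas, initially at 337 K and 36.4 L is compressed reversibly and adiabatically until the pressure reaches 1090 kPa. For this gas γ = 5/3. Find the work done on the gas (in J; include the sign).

10600 J

P₁ = nRT₁/V₁ = 5.48×8.314×337/36.4 = 422 kPa.
Adiabatic: T₂/T₁ = (P₂/P₁)^((γ−1)/γ) ⇒ T₂ = 337×(2.58)^0.400 = 493 K; V₂ = 20.6 L.
ΔU = nCvΔT = 5.48×12.5×(493−337) = 10600 J.
Q = 0 for an adiabatic process, so W = −ΔU = -10600 J.
Work done on the gas = −W_by = 10600 J.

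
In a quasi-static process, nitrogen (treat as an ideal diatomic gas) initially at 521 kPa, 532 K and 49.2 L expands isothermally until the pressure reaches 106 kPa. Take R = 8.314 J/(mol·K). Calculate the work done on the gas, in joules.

-40800 J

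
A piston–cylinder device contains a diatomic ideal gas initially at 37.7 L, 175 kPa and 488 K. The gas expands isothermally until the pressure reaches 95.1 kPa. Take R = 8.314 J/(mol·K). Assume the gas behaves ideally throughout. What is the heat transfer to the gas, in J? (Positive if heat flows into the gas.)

4020 J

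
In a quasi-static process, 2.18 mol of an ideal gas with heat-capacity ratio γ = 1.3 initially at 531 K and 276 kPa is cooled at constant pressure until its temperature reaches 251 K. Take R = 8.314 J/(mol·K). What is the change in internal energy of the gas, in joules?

V₁ = nRT₁/P₁ = 2.18×8.314×531/276 = 34.9 L.
Isobaric: P stays 276 kPa; V/T = const ⇒ T₂ = 251 K, V₂ = 16.5 L.
For an ideal gas ΔU = nCvΔT with Cv = R/(γ−1) = 27.7 J/(mol·K).
ΔU = 2.18×27.7×(251−531) = -16900 J.

-16900 J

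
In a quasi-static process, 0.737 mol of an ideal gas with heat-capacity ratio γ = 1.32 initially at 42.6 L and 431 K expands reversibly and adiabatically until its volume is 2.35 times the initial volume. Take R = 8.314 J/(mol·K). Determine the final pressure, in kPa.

P₁ = nRT₁/V₁ = 0.737×8.314×431/42.6 = 62.0 kPa.
Adiabatic: TV^(γ−1) = const ⇒ T₂ = 431×(0.426)^0.320 = 328 K; PV^γ = const ⇒ P₂ = 20.1 kPa.

20.1 kPa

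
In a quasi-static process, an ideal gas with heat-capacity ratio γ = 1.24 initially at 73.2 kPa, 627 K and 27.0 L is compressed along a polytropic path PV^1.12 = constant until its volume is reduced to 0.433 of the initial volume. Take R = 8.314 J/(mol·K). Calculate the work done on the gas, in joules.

1740 J

n = P₁V₁/(RT₁) = 73.2×27.0/(8.314×627) = 0.379 mol.
Polytropic n=1.12: T₂ = T₁(V₁/V₂)^(n−1) = 627×(2.31)^0.12 = 693 K; P₂ = P₁(V₁/V₂)^n = 187 kPa.
W = (P₁V₁−P₂V₂)/(n−1) = (73.2×27.0−187×11.7)/0.12 = -1740 J.
Work done on the gas = −W_by = 1740 J.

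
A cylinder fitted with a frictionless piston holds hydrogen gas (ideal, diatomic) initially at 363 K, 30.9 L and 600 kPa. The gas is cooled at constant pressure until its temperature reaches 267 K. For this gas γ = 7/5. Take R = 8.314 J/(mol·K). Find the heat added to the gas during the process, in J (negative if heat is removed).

-17200 J

n = P₁V₁/(RT₁) = 600×30.9/(8.314×363) = 6.14 mol.
Isobaric: P stays 600 kPa; V/T = const ⇒ T₂ = 267 K, V₂ = 22.7 L.
W = PΔV = 600×(22.7−30.9) kPa·L = -4900 J.
ΔU = nCvΔT = 6.14×20.8×(267−363) = -12300 J.
Q = ΔU + W = nCpΔT = -17200 J.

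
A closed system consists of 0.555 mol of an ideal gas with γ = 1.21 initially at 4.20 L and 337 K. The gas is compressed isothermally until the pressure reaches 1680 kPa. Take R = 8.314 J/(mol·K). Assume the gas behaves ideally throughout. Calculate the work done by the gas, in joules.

-2350 J

P₁ = nRT₁/V₁ = 0.555×8.314×337/4.20 = 370 kPa.
Isothermal: T stays 337 K; PV = const ⇒ V₂ = 0.926 L, P₂ = 1680 kPa.
W = nRT ln(V₂/V₁) = 0.555×8.314×337×ln(0.220) = -2350 J.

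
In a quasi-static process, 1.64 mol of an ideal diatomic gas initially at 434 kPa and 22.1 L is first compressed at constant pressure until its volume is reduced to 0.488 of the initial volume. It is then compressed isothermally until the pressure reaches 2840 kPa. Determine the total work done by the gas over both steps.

-13700 J

T₁ = P₁V₁/(nR) = 434×22.1/(1.64×8.314) = 703 K.
Step 1 — Isobaric: P stays 434 kPa; V/T = const ⇒ T₂ = 343 K, V₂ = 10.8 L.
W = PΔV = 434×(10.8−22.1) kPa·L = -4910 J.
ΔU = nCvΔT = 1.64×20.8×(343−703) = -12300 J.
Q = ΔU + W = nCpΔT = -17200 J.
State after step 1: P = 434 kPa, V = 10.8 L, T = 343 K.
Step 2 — Isothermal: T stays 343 K; PV = const ⇒ V₂ = 1.65 L, P₂ = 2840 kPa.
ΔU = 0 (ideal gas, T constant).
W = nRT ln(V₂/V₁) = 1.64×8.314×343×ln(0.153) = -8790 J.
Q = ΔU + W = -8790 J.
Net over both steps: W = -13700 J, Q = -26000 J, ΔU = -12300 J.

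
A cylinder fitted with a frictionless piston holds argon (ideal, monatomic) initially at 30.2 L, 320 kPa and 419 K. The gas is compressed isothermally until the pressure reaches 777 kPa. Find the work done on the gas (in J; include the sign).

n = P₁V₁/(RT₁) = 320×30.2/(8.314×419) = 2.77 mol.
Isothermal: T stays 419 K; PV = const ⇒ V₂ = 12.4 L, P₂ = 777 kPa.
W = nRT ln(V₂/V₁) = 2.77×8.314×419×ln(0.412) = -8570 J.
Work done on the gas = −W_by = 8570 J.

8570 J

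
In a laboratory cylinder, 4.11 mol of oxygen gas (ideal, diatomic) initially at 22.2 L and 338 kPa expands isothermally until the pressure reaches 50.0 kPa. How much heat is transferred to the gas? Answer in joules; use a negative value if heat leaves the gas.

14300 J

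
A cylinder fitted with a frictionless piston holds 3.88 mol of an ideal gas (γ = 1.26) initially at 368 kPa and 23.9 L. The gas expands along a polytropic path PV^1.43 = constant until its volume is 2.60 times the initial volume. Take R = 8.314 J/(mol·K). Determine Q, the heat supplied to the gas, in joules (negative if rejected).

T₁ = P₁V₁/(nR) = 368×23.9/(3.88×8.314) = 273 K.
Polytropic n=1.43: T₂ = T₁(V₁/V₂)^(n−1) = 273×(0.385)^0.43 = 181 K; P₂ = P₁(V₁/V₂)^n = 93.9 kPa.
W = (P₁V₁−P₂V₂)/(n−1) = (368×23.9−93.9×62.1)/0.43 = 6890 J.
ΔU = nCvΔT = 3.88×32.0×(181−273) = -11400 J.
Q = ΔU + W = -4510 J.

-4510 J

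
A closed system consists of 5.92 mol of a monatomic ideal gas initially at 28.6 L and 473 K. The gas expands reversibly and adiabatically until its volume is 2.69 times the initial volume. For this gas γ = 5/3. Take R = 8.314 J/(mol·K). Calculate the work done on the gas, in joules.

-16900 J

P₁ = nRT₁/V₁ = 5.92×8.314×473/28.6 = 814 kPa.
Adiabatic: TV^(γ−1) = const ⇒ T₂ = 473×(0.372)^0.667 = 245 K; PV^γ = const ⇒ P₂ = 156 kPa.
ΔU = nCvΔT = 5.92×12.5×(245−473) = -16900 J.
Q = 0 for an adiabatic process, so W = −ΔU = 16900 J.
Work done on the gas = −W_by = -16900 J.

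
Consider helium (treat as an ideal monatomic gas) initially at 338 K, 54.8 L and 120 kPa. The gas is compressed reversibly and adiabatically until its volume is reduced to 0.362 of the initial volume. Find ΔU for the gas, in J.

9560 J

n = P₁V₁/(RT₁) = 120×54.8/(8.314×338) = 2.34 mol.
Adiabatic: TV^(γ−1) = const ⇒ T₂ = 338×(2.76)^0.667 = 665 K; PV^γ = const ⇒ P₂ = 653 kPa.
For an ideal gas ΔU = nCvΔT with Cv = (3/2)R = 12.5 J/(mol·K).
ΔU = 2.34×12.5×(665−338) = 9560 J.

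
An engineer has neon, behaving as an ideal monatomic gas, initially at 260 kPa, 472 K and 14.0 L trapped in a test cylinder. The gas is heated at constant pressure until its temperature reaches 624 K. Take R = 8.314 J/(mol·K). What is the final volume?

Isobaric: P stays 260 kPa; V/T = const ⇒ T₂ = 624 K, V₂ = 18.5 L.

18.5 L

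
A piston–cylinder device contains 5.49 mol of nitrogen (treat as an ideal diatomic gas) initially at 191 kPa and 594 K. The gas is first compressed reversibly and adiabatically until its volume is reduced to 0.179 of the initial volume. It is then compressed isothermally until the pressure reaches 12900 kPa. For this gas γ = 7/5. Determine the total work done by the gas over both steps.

V₁ = nRT₁/P₁ = 5.49×8.314×594/191 = 142 L.
Step 1 — Adiabatic: TV^(γ−1) = const ⇒ T₂ = 594×(5.59)^0.400 = 1180 K; PV^γ = const ⇒ P₂ = 2120 kPa.
ΔU = nCvΔT = 5.49×20.8×(1180−594) = 67100 J.
Q = 0 for an adiabatic process, so W = −ΔU = -67100 J.
State after step 1: P = 2120 kPa, V = 25.4 L, T = 1180 K.
Step 2 — Isothermal: T stays 1180 K; PV = const ⇒ V₂ = 4.18 L, P₂ = 12900 kPa.
ΔU = 0 (ideal gas, T constant).
W = nRT ln(V₂/V₁) = 5.49×8.314×1180×ln(0.165) = -97300 J.
Q = ΔU + W = -97300 J.
Net over both steps: W = -164000 J, Q = -97300 J, ΔU = 67100 J.

-164000 J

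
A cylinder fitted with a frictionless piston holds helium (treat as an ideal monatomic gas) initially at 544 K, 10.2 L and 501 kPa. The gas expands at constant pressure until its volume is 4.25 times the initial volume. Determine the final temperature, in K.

Isobaric: P stays 501 kPa; V/T = const ⇒ T₂ = 2310 K, V₂ = 43.3 L.

2310 K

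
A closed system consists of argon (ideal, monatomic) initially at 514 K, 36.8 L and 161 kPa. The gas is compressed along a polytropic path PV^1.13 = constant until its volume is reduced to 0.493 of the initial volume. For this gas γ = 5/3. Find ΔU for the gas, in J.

n = P₁V₁/(RT₁) = 161×36.8/(8.314×514) = 1.39 mol.
Polytropic n=1.13: T₂ = T₁(V₁/V₂)^(n−1) = 514×(2.03)^0.13 = 563 K; P₂ = P₁(V₁/V₂)^n = 358 kPa.
For an ideal gas ΔU = nCvΔT with Cv = (3/2)R = 12.5 J/(mol·K).
ΔU = 1.39×12.5×(563−514) = 856 J.

856 J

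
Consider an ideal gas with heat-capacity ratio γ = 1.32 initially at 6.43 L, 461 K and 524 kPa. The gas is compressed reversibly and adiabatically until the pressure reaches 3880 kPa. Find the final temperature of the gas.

Adiabatic: T₂/T₁ = (P₂/P₁)^((γ−1)/γ) ⇒ T₂ = 461×(7.40)^0.242 = 749 K; V₂ = 1.41 L.

749 K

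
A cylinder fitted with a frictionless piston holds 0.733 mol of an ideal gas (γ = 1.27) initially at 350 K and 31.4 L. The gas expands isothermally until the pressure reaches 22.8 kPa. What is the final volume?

P₁ = nRT₁/V₁ = 0.733×8.314×350/31.4 = 67.9 kPa.
Isothermal: T stays 350 K; PV = const ⇒ V₂ = 93.6 L, P₂ = 22.8 kPa.

93.6 L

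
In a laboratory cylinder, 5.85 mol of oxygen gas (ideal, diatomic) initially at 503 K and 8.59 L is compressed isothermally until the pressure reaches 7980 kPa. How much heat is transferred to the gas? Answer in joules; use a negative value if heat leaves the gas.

-25200 J

P₁ = nRT₁/V₁ = 5.85×8.314×503/8.59 = 2850 kPa.
Isothermal: T stays 503 K; PV = const ⇒ V₂ = 3.07 L, P₂ = 7980 kPa.
ΔU = 0 (ideal gas, T constant).
W = nRT ln(V₂/V₁) = 5.85×8.314×503×ln(0.357) = -25200 J.
Q = ΔU + W = -25200 J.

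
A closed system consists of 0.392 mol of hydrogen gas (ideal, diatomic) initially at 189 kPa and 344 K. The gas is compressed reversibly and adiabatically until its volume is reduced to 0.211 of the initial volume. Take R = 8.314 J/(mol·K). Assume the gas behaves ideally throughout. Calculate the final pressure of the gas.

V₁ = nRT₁/P₁ = 0.392×8.314×344/189 = 5.93 L.
Adiabatic: TV^(γ−1) = const ⇒ T₂ = 344×(4.74)^0.400 = 641 K; PV^γ = const ⇒ P₂ = 1670 kPa.

1670 kPa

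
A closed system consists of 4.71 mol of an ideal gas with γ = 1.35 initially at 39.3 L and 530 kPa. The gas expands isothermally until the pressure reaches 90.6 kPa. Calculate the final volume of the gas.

T₁ = P₁V₁/(nR) = 530×39.3/(4.71×8.314) = 532 K.
Isothermal: T stays 532 K; PV = const ⇒ V₂ = 230 L, P₂ = 90.6 kPa.

230 L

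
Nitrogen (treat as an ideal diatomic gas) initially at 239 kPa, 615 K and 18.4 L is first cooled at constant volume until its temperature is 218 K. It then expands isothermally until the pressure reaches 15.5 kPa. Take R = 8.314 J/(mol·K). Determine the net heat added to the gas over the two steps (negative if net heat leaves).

-4450 J

n = P₁V₁/(RT₁) = 239×18.4/(8.314×615) = 0.860 mol.
Step 1 — Isochoric: V stays 18.4 L; P/T = const ⇒ T₂ = 218 K, P₂ = 84.7 kPa.
W = 0 (no volume change).
ΔU = nCvΔT = 0.860×20.8×(218−615) = -7100 J.
Q = ΔU = -7100 J.
State after step 1: P = 84.7 kPa, V = 18.4 L, T = 218 K.
Step 2 — Isothermal: T stays 218 K; PV = const ⇒ V₂ = 101 L, P₂ = 15.5 kPa.
ΔU = 0 (ideal gas, T constant).
W = nRT ln(V₂/V₁) = 0.860×8.314×218×ln(5.47) = 2650 J.
Q = ΔU + W = 2650 J.
Net over both steps: W = 2650 J, Q = -4450 J, ΔU = -7100 J.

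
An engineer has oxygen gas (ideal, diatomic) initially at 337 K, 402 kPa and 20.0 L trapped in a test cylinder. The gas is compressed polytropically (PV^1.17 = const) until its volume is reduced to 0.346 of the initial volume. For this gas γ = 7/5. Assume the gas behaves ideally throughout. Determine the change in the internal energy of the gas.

n = P₁V₁/(RT₁) = 402×20.0/(8.314×337) = 2.87 mol.
Polytropic n=1.17: T₂ = T₁(V₁/V₂)^(n−1) = 337×(2.89)^0.17 = 404 K; P₂ = P₁(V₁/V₂)^n = 1390 kPa.
For an ideal gas ΔU = nCvΔT with Cv = (5/2)R = 20.8 J/(mol·K).
ΔU = 2.87×20.8×(404−337) = 3970 J.

3970 J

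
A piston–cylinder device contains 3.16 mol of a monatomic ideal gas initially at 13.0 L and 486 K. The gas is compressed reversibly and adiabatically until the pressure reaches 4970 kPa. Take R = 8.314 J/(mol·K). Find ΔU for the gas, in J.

17500 J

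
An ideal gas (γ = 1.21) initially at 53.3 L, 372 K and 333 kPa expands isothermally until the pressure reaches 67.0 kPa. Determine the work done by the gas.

n = P₁V₁/(RT₁) = 333×53.3/(8.314×372) = 5.74 mol.
Isothermal: T stays 372 K; PV = const ⇒ V₂ = 265 L, P₂ = 67.0 kPa.
W = nRT ln(V₂/V₁) = 5.74×8.314×372×ln(4.97) = 28500 J.

28500 J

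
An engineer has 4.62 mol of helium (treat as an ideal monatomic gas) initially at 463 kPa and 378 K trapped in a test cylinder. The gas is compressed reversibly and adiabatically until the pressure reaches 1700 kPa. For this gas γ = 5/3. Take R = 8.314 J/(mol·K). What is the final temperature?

V₁ = nRT₁/P₁ = 4.62×8.314×378/463 = 31.4 L.
Adiabatic: T₂/T₁ = (P₂/P₁)^((γ−1)/γ) ⇒ T₂ = 378×(3.67)^0.400 = 636 K; V₂ = 14.4 L.

636 K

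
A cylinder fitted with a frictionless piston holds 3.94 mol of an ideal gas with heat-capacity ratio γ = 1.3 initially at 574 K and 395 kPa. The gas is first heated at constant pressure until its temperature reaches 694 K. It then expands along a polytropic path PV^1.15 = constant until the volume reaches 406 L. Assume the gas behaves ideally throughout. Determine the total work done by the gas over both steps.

V₁ = nRT₁/P₁ = 3.94×8.314×574/395 = 47.6 L.
Step 1 — Isobaric: P stays 395 kPa; V/T = const ⇒ T₂ = 694 K, V₂ = 57.6 L.
W = PΔV = 395×(57.6−47.6) kPa·L = 3930 J.
ΔU = nCvΔT = 3.94×27.7×(694−574) = 13100 J.
Q = ΔU + W = nCpΔT = 17000 J.
State after step 1: P = 395 kPa, V = 57.6 L, T = 694 K.
Step 2 — Polytropic n=1.15: T₂ = T₁(V₁/V₂)^(n−1) = 694×(0.142)^0.15 = 518 K; P₂ = P₁(V₁/V₂)^n = 41.8 kPa.
W = (P₁V₁−P₂V₂)/(n−1) = (395×57.6−41.8×406)/0.15 = 38500 J.
ΔU = nCvΔT = 3.94×27.7×(518−694) = -19200 J.
Q = ΔU + W = 19200 J.
Net over both steps: W = 42400 J, Q = 36300 J, ΔU = -6150 J.

42400 J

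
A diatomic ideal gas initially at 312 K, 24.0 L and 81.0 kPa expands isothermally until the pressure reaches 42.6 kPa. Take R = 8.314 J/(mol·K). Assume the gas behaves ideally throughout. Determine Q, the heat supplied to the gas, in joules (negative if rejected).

n = P₁V₁/(RT₁) = 81.0×24.0/(8.314×312) = 0.749 mol.
Isothermal: T stays 312 K; PV = const ⇒ V₂ = 45.6 L, P₂ = 42.6 kPa.
ΔU = 0 (ideal gas, T constant).
W = nRT ln(V₂/V₁) = 0.749×8.314×312×ln(1.90) = 1250 J.
Q = ΔU + W = 1250 J.

1250 J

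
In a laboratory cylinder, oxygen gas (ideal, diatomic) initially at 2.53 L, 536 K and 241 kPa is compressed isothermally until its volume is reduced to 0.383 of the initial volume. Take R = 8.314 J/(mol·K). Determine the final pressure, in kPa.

629 kPa

Isothermal: T stays 536 K; PV = const ⇒ V₂ = 0.969 L, P₂ = 629 kPa.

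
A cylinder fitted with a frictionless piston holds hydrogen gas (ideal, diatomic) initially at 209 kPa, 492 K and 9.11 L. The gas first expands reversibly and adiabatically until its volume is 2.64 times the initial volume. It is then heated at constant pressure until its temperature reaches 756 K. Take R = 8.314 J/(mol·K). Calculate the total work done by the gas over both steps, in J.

3170 J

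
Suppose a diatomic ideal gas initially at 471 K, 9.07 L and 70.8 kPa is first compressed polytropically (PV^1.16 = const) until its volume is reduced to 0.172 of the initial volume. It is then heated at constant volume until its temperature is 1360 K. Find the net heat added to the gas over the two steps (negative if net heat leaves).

1720 J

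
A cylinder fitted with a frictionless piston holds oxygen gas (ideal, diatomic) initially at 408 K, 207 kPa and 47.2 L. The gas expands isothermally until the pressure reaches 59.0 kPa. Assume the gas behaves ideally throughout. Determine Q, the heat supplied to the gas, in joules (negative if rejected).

n = P₁V₁/(RT₁) = 207×47.2/(8.314×408) = 2.88 mol.
Isothermal: T stays 408 K; PV = const ⇒ V₂ = 166 L, P₂ = 59.0 kPa.
ΔU = 0 (ideal gas, T constant).
W = nRT ln(V₂/V₁) = 2.88×8.314×408×ln(3.51) = 12300 J.
Q = ΔU + W = 12300 J.

12300 J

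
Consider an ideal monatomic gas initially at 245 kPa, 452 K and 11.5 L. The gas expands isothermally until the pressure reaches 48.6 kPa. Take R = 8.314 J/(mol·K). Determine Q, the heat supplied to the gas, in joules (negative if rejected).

4560 J

n = P₁V₁/(RT₁) = 245×11.5/(8.314×452) = 0.750 mol.
Isothermal: T stays 452 K; PV = const ⇒ V₂ = 58.0 L, P₂ = 48.6 kPa.
ΔU = 0 (ideal gas, T constant).
W = nRT ln(V₂/V₁) = 0.750×8.314×452×ln(5.04) = 4560 J.
Q = ΔU + W = 4560 J.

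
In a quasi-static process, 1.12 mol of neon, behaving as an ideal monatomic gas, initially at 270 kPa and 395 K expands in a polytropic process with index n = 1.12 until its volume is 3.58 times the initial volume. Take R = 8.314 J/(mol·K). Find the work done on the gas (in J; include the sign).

V₁ = nRT₁/P₁ = 1.12×8.314×395/270 = 13.6 L.
Polytropic n=1.12: T₂ = T₁(V₁/V₂)^(n−1) = 395×(0.279)^0.12 = 339 K; P₂ = P₁(V₁/V₂)^n = 64.7 kPa.
W = (P₁V₁−P₂V₂)/(n−1) = (270×13.6−64.7×48.8)/0.12 = 4350 J.
Work done on the gas = −W_by = -4350 J.

-4350 J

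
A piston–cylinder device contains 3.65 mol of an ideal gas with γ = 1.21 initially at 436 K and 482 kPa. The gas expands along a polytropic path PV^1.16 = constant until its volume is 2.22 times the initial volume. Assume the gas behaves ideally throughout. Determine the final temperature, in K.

384 K

V₁ = nRT₁/P₁ = 3.65×8.314×436/482 = 27.4 L.
Polytropic n=1.16: T₂ = T₁(V₁/V₂)^(n−1) = 436×(0.450)^0.16 = 384 K; P₂ = P₁(V₁/V₂)^n = 191 kPa.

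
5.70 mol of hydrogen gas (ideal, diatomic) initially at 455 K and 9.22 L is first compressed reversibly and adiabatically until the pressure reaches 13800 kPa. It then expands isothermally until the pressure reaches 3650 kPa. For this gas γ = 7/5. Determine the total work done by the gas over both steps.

12000 J

P₁ = nRT₁/V₁ = 5.70×8.314×455/9.22 = 2340 kPa.
Step 1 — Adiabatic: T₂/T₁ = (P₂/P₁)^((γ−1)/γ) ⇒ T₂ = 455×(5.90)^0.286 = 756 K; V₂ = 2.59 L.
ΔU = nCvΔT = 5.70×20.8×(756−455) = 35600 J.
Q = 0 for an adiabatic process, so W = −ΔU = -35600 J.
State after step 1: P = 13800 kPa, V = 2.59 L, T = 756 K.
Step 2 — Isothermal: T stays 756 K; PV = const ⇒ V₂ = 9.81 L, P₂ = 3650 kPa.
ΔU = 0 (ideal gas, T constant).
W = nRT ln(V₂/V₁) = 5.70×8.314×756×ln(3.78) = 47600 J.
Q = ΔU + W = 47600 J.
Net over both steps: W = 12000 J, Q = 47600 J, ΔU = 35600 J.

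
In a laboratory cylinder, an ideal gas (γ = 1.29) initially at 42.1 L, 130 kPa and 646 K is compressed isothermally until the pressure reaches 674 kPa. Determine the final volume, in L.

8.12 L

Isothermal: T stays 646 K; PV = const ⇒ V₂ = 8.12 L, P₂ = 674 kPa.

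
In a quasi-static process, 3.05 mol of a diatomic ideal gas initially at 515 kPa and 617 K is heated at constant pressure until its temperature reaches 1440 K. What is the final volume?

70.9 L

V₁ = nRT₁/P₁ = 3.05×8.314×617/515 = 30.4 L.
Isobaric: P stays 515 kPa; V/T = const ⇒ T₂ = 1440 K, V₂ = 70.9 L.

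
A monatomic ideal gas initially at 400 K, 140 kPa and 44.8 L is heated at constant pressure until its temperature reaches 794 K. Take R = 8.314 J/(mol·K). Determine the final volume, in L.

88.9 L

Isobaric: P stays 140 kPa; V/T = const ⇒ T₂ = 794 K, V₂ = 88.9 L.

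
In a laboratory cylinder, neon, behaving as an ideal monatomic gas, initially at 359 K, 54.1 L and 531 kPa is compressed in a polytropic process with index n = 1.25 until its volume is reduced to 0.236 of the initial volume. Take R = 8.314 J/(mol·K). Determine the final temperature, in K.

515 K

Polytropic n=1.25: T₂ = T₁(V₁/V₂)^(n−1) = 359×(4.24)^0.25 = 515 K; P₂ = P₁(V₁/V₂)^n = 3230 kPa.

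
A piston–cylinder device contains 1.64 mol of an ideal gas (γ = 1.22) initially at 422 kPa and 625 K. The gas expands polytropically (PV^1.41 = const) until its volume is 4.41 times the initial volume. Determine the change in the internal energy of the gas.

V₁ = nRT₁/P₁ = 1.64×8.314×625/422 = 20.2 L.
Polytropic n=1.41: T₂ = T₁(V₁/V₂)^(n−1) = 625×(0.227)^0.41 = 340 K; P₂ = P₁(V₁/V₂)^n = 52.1 kPa.
For an ideal gas ΔU = nCvΔT with Cv = R/(γ−1) = 37.8 J/(mol·K).
ΔU = 1.64×37.8×(340−625) = -17700 J.

-17700 J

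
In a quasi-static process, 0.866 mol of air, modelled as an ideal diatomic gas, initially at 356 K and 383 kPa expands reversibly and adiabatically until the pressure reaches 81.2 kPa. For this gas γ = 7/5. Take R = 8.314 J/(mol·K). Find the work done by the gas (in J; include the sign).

V₁ = nRT₁/P₁ = 0.866×8.314×356/383 = 6.69 L.
Adiabatic: T₂/T₁ = (P₂/P₁)^((γ−1)/γ) ⇒ T₂ = 356×(0.212)^0.286 = 229 K; V₂ = 20.3 L.
ΔU = nCvΔT = 0.866×20.8×(229−356) = -2290 J.
Q = 0 for an adiabatic process, so W = −ΔU = 2290 J.

2290 J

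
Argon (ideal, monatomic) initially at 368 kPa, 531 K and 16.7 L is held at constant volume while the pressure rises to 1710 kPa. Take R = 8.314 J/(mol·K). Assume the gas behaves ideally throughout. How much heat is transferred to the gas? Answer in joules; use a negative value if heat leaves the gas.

33600 J

n = P₁V₁/(RT₁) = 368×16.7/(8.314×531) = 1.39 mol.
Isochoric: V stays 16.7 L; P/T = const ⇒ T₂ = 2470 K, P₂ = 1710 kPa.
W = 0 (no volume change).
ΔU = nCvΔT = 1.39×12.5×(2470−531) = 33600 J.
Q = ΔU = 33600 J.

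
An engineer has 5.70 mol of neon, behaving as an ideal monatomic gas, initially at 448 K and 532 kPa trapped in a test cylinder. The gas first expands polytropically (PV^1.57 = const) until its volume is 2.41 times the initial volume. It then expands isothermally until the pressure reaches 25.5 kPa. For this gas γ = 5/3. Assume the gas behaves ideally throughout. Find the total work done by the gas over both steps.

36000 J

V₁ = nRT₁/P₁ = 5.70×8.314×448/532 = 39.9 L.
Step 1 — Polytropic n=1.57: T₂ = T₁(V₁/V₂)^(n−1) = 448×(0.415)^0.57 = 271 K; P₂ = P₁(V₁/V₂)^n = 134 kPa.
W = (P₁V₁−P₂V₂)/(n−1) = (532×39.9−134×96.2)/0.57 = 14700 J.
ΔU = nCvΔT = 5.70×12.5×(271−448) = -12600 J.
Q = ΔU + W = 2130 J.
State after step 1: P = 134 kPa, V = 96.2 L, T = 271 K.
Step 2 — Isothermal: T stays 271 K; PV = const ⇒ V₂ = 504 L, P₂ = 25.5 kPa.
ΔU = 0 (ideal gas, T constant).
W = nRT ln(V₂/V₁) = 5.70×8.314×271×ln(5.24) = 21300 J.
Q = ΔU + W = 21300 J.
Net over both steps: W = 36000 J, Q = 23400 J, ΔU = -12600 J.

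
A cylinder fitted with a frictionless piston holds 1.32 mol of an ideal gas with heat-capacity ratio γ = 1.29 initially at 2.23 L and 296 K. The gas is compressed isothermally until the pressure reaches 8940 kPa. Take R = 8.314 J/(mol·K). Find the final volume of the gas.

P₁ = nRT₁/V₁ = 1.32×8.314×296/2.23 = 1460 kPa.
Isothermal: T stays 296 K; PV = const ⇒ V₂ = 0.363 L, P₂ = 8940 kPa.

0.363 L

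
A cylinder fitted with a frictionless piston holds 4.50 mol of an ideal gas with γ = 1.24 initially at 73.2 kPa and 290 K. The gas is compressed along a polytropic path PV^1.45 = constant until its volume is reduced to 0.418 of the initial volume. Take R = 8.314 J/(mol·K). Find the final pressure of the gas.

V₁ = nRT₁/P₁ = 4.50×8.314×290/73.2 = 148 L.
Polytropic n=1.45: T₂ = T₁(V₁/V₂)^(n−1) = 290×(2.39)^0.45 = 429 K; P₂ = P₁(V₁/V₂)^n = 259 kPa.

259 kPa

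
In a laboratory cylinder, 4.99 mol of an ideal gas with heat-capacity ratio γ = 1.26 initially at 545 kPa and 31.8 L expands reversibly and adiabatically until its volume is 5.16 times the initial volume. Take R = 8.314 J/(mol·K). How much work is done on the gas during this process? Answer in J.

T₁ = P₁V₁/(nR) = 545×31.8/(4.99×8.314) = 418 K.
Adiabatic: TV^(γ−1) = const ⇒ T₂ = 418×(0.194)^0.260 = 273 K; PV^γ = const ⇒ P₂ = 68.9 kPa.
ΔU = nCvΔT = 4.99×32.0×(273−418) = -23200 J.
Q = 0 for an adiabatic process, so W = −ΔU = 23200 J.
Work done on the gas = −W_by = -23200 J.

-23200 J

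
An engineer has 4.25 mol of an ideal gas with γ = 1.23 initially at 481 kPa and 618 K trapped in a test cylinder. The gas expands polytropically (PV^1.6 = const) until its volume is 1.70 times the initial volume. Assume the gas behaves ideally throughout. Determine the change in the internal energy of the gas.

-25900 J

V₁ = nRT₁/P₁ = 4.25×8.314×618/481 = 45.4 L.
Polytropic n=1.6: T₂ = T₁(V₁/V₂)^(n−1) = 618×(0.588)^0.60 = 449 K; P₂ = P₁(V₁/V₂)^n = 206 kPa.
For an ideal gas ΔU = nCvΔT with Cv = R/(γ−1) = 36.1 J/(mol·K).
ΔU = 4.25×36.1×(449−618) = -25900 J.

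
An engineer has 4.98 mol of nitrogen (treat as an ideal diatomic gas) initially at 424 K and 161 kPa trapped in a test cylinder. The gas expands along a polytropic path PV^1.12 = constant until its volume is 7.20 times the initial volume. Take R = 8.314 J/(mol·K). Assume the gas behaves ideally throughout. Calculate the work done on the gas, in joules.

-30900 J

V₁ = nRT₁/P₁ = 4.98×8.314×424/161 = 109 L.
Polytropic n=1.12: T₂ = T₁(V₁/V₂)^(n−1) = 424×(0.139)^0.12 = 335 K; P₂ = P₁(V₁/V₂)^n = 17.6 kPa.
W = (P₁V₁−P₂V₂)/(n−1) = (161×109−17.6×785)/0.12 = 30900 J.
Work done on the gas = −W_by = -30900 J.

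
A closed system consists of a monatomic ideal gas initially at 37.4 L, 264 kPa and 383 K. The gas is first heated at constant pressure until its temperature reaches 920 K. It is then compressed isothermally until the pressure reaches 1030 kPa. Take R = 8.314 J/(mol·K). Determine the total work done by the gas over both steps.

-18400 J

n = P₁V₁/(RT₁) = 264×37.4/(8.314×383) = 3.10 mol.
Step 1 — Isobaric: P stays 264 kPa; V/T = const ⇒ T₂ = 920 K, V₂ = 89.8 L.
W = PΔV = 264×(89.8−37.4) kPa·L = 13800 J.
ΔU = nCvΔT = 3.10×12.5×(920−383) = 20800 J.
Q = ΔU + W = nCpΔT = 34600 J.
State after step 1: P = 264 kPa, V = 89.8 L, T = 920 K.
Step 2 — Isothermal: T stays 920 K; PV = const ⇒ V₂ = 23.0 L, P₂ = 1030 kPa.
ΔU = 0 (ideal gas, T constant).
W = nRT ln(V₂/V₁) = 3.10×8.314×920×ln(0.256) = -32300 J.
Q = ΔU + W = -32300 J.
Net over both steps: W = -18400 J, Q = 2320 J, ΔU = 20800 J.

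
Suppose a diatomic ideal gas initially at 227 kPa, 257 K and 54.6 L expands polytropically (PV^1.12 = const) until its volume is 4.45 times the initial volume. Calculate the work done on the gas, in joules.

n = P₁V₁/(RT₁) = 227×54.6/(8.314×257) = 5.80 mol.
Polytropic n=1.12: T₂ = T₁(V₁/V₂)^(n−1) = 257×(0.225)^0.12 = 215 K; P₂ = P₁(V₁/V₂)^n = 42.6 kPa.
W = (P₁V₁−P₂V₂)/(n−1) = (227×54.6−42.6×243)/0.12 = 16900 J.
Work done on the gas = −W_by = -16900 J.

-16900 J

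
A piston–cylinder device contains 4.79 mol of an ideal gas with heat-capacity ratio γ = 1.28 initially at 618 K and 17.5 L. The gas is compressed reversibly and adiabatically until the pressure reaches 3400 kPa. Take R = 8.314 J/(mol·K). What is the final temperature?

750 K

P₁ = nRT₁/V₁ = 4.79×8.314×618/17.5 = 1410 kPa.
Adiabatic: T₂/T₁ = (P₂/P₁)^((γ−1)/γ) ⇒ T₂ = 618×(2.42)^0.219 = 750 K; V₂ = 8.78 L.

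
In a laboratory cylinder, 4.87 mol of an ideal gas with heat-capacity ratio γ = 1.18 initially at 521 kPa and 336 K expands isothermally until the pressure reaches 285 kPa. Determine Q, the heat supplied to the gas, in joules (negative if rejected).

8210 J

V₁ = nRT₁/P₁ = 4.87×8.314×336/521 = 26.1 L.
Isothermal: T stays 336 K; PV = const ⇒ V₂ = 47.7 L, P₂ = 285 kPa.
ΔU = 0 (ideal gas, T constant).
W = nRT ln(V₂/V₁) = 4.87×8.314×336×ln(1.83) = 8210 J.
Q = ΔU + W = 8210 J.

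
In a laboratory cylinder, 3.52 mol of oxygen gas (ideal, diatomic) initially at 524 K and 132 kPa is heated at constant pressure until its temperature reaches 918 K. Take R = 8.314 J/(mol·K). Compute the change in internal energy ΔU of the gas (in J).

V₁ = nRT₁/P₁ = 3.52×8.314×524/132 = 116 L.
Isobaric: P stays 132 kPa; V/T = const ⇒ T₂ = 918 K, V₂ = 204 L.
For an ideal gas ΔU = nCvΔT with Cv = (5/2)R = 20.8 J/(mol·K).
ΔU = 3.52×20.8×(918−524) = 28800 J.

28800 J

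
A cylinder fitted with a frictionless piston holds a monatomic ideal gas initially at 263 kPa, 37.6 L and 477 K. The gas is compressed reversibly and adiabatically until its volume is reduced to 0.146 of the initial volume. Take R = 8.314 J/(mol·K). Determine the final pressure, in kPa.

6500 kPa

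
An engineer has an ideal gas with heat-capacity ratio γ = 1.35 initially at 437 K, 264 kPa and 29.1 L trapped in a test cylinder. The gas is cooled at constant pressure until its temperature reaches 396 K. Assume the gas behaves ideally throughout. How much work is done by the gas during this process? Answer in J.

-721 J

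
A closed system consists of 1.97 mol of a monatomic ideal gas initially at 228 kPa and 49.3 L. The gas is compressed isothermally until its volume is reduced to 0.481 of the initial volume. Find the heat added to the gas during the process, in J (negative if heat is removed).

-8230 J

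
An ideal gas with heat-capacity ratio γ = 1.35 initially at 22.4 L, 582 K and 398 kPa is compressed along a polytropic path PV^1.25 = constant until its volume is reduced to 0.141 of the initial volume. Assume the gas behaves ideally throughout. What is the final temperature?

Polytropic n=1.25: T₂ = T₁(V₁/V₂)^(n−1) = 582×(7.09)^0.25 = 950 K; P₂ = P₁(V₁/V₂)^n = 4610 kPa.

950 K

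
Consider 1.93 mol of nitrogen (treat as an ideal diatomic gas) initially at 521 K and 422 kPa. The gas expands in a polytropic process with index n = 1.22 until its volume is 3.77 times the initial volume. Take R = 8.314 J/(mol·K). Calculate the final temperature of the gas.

389 K

V₁ = nRT₁/P₁ = 1.93×8.314×521/422 = 19.8 L.
Polytropic n=1.22: T₂ = T₁(V₁/V₂)^(n−1) = 521×(0.265)^0.22 = 389 K; P₂ = P₁(V₁/V₂)^n = 83.6 kPa.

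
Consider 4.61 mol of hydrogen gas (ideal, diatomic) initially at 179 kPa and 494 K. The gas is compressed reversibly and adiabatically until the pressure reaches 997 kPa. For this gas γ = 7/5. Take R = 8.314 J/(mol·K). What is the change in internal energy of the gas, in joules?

V₁ = nRT₁/P₁ = 4.61×8.314×494/179 = 106 L.
Adiabatic: T₂/T₁ = (P₂/P₁)^((γ−1)/γ) ⇒ T₂ = 494×(5.57)^0.286 = 807 K; V₂ = 31.0 L.
For an ideal gas ΔU = nCvΔT with Cv = (5/2)R = 20.8 J/(mol·K).
ΔU = 4.61×20.8×(807−494) = 30000 J.

30000 J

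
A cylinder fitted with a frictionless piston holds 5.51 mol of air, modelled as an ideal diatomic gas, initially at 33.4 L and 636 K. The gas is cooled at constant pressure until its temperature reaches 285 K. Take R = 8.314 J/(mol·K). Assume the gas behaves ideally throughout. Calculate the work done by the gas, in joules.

-16100 J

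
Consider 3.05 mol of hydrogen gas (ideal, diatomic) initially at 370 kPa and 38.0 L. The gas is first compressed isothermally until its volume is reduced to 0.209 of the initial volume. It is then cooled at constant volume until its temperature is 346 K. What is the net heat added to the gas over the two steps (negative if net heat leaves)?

-35200 J

T₁ = P₁V₁/(nR) = 370×38.0/(3.05×8.314) = 554 K.
Step 1 — Isothermal: T stays 554 K; PV = const ⇒ V₂ = 7.94 L, P₂ = 1770 kPa.
ΔU = 0 (ideal gas, T constant).
W = nRT ln(V₂/V₁) = 3.05×8.314×554×ln(0.209) = -22000 J.
Q = ΔU + W = -22000 J.
State after step 1: P = 1770 kPa, V = 7.94 L, T = 554 K.
Step 2 — Isochoric: V stays 7.94 L; P/T = const ⇒ T₂ = 346 K, P₂ = 1100 kPa.
W = 0 (no volume change).
ΔU = nCvΔT = 3.05×20.8×(346−554) = -13200 J.
Q = ΔU = -13200 J.
Net over both steps: W = -22000 J, Q = -35200 J, ΔU = -13200 J.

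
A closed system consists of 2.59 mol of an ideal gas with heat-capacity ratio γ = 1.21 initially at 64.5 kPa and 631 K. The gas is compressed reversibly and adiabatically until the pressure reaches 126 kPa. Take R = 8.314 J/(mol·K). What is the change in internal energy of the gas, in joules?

V₁ = nRT₁/P₁ = 2.59×8.314×631/64.5 = 211 L.
Adiabatic: T₂/T₁ = (P₂/P₁)^((γ−1)/γ) ⇒ T₂ = 631×(1.95)^0.174 = 709 K; V₂ = 121 L.
For an ideal gas ΔU = nCvΔT with Cv = R/(γ−1) = 39.6 J/(mol·K).
ΔU = 2.59×39.6×(709−631) = 7970 J.

7970 J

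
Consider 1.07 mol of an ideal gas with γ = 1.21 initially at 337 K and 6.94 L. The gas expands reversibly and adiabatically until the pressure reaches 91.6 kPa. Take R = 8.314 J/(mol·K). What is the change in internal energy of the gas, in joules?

P₁ = nRT₁/V₁ = 1.07×8.314×337/6.94 = 432 kPa.
Adiabatic: T₂/T₁ = (P₂/P₁)^((γ−1)/γ) ⇒ T₂ = 337×(0.212)^0.174 = 257 K; V₂ = 25.0 L.
For an ideal gas ΔU = nCvΔT with Cv = R/(γ−1) = 39.6 J/(mol·K).
ΔU = 1.07×39.6×(257−337) = -3370 J.

-3370 J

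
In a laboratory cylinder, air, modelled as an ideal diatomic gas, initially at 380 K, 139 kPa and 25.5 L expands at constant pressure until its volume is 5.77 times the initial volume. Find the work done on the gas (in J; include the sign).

-16900 J

n = P₁V₁/(RT₁) = 139×25.5/(8.314×380) = 1.12 mol.
Isobaric: P stays 139 kPa; V/T = const ⇒ T₂ = 2190 K, V₂ = 147 L.
W = PΔV = 139×(147−25.5) kPa·L = 16900 J.
Work done on the gas = −W_by = -16900 J.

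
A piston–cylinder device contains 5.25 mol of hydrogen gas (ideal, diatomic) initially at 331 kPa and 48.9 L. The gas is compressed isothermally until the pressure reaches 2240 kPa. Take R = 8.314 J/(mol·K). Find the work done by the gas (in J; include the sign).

T₁ = P₁V₁/(nR) = 331×48.9/(5.25×8.314) = 371 K.
Isothermal: T stays 371 K; PV = const ⇒ V₂ = 7.23 L, P₂ = 2240 kPa.
W = nRT ln(V₂/V₁) = 5.25×8.314×371×ln(0.148) = -30900 J.

-30900 J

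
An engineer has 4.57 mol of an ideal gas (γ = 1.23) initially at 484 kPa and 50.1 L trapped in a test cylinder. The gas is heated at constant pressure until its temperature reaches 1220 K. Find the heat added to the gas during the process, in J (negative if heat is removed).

T₁ = P₁V₁/(nR) = 484×50.1/(4.57×8.314) = 638 K.
Isobaric: P stays 484 kPa; V/T = const ⇒ T₂ = 1220 K, V₂ = 95.8 L.
W = PΔV = 484×(95.8−50.1) kPa·L = 22100 J.
ΔU = nCvΔT = 4.57×36.1×(1220−638) = 96100 J.
Q = ΔU + W = nCpΔT = 118000 J.

118000 J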